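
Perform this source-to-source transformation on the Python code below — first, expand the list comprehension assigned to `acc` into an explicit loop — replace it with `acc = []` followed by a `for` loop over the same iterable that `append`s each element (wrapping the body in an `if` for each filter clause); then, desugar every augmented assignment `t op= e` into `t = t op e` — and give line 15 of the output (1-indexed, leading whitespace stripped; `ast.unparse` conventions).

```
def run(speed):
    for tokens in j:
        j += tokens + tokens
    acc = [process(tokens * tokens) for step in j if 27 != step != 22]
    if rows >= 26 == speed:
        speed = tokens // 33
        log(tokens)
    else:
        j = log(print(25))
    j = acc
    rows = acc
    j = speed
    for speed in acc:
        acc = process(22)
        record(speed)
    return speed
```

j = speed

Transformed code:
def run(speed):
    for tokens in j:
        j = j + (tokens + tokens)
    acc = []
    for step in j:
        if 27 != step != 22:
            acc.append(process(tokens * tokens))
    if rows >= 26 == speed:
        speed = tokens // 33
        log(tokens)
    else:
        j = log(print(25))
    j = acc
    rows = acc
    j = speed
    for speed in acc:
        acc = process(22)
        record(speed)
    return speed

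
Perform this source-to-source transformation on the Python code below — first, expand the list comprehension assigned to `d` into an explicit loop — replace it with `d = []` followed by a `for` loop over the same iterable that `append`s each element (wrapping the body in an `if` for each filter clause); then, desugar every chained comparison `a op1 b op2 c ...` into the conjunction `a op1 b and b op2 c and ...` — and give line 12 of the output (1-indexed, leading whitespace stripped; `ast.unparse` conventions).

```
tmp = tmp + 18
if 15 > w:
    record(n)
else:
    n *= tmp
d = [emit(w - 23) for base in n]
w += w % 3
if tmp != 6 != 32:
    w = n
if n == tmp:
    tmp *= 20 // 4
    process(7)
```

if n == tmp:

Transformed code:
tmp = tmp + 18
if 15 > w:
    record(n)
else:
    n *= tmp
d = []
for base in n:
    d.append(emit(w - 23))
w += w % 3
if tmp != 6 and 6 != 32:
    w = n
if n == tmp:
    tmp *= 20 // 4
    process(7)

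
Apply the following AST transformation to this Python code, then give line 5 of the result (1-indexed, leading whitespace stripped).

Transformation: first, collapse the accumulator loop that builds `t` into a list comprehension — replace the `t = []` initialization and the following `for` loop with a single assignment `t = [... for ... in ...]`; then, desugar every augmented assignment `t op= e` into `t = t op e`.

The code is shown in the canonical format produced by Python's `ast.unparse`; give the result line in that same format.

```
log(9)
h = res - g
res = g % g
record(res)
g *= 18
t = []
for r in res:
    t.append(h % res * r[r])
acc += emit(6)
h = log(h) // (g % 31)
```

Transformed code:
log(9)
h = res - g
res = g % g
record(res)
g = g * 18
t = [h % res * r[r] for r in res]
acc = acc + emit(6)
h = log(h) // (g % 31)

g = g * 18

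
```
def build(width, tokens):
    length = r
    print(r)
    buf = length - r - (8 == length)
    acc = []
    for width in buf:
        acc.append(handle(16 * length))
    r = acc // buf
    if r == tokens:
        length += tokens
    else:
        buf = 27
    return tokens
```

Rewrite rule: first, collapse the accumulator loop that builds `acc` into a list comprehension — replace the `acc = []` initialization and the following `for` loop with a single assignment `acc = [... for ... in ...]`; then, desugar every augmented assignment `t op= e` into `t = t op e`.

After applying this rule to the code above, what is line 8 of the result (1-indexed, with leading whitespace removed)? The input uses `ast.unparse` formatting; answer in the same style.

Transformed code:
def build(width, tokens):
    length = r
    print(r)
    buf = length - r - (8 == length)
    acc = [handle(16 * length) for width in buf]
    r = acc // buf
    if r == tokens:
        length = length + tokens
    else:
        buf = 27
    return tokens

length = length + tokens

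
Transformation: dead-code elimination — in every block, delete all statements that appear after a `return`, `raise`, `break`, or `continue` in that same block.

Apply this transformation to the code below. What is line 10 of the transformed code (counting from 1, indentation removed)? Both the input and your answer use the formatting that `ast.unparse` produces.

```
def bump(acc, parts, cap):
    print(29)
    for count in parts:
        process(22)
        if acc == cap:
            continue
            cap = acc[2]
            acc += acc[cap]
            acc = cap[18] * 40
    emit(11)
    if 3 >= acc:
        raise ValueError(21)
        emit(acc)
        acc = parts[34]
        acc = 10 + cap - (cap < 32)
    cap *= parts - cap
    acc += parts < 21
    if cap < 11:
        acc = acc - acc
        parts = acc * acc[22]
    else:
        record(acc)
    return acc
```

cap *= parts - cap

Transformed code:
def bump(acc, parts, cap):
    print(29)
    for count in parts:
        process(22)
        if acc == cap:
            continue
    emit(11)
    if 3 >= acc:
        raise ValueError(21)
    cap *= parts - cap
    acc += parts < 21
    if cap < 11:
        acc = acc - acc
        parts = acc * acc[22]
    else:
        record(acc)
    return acc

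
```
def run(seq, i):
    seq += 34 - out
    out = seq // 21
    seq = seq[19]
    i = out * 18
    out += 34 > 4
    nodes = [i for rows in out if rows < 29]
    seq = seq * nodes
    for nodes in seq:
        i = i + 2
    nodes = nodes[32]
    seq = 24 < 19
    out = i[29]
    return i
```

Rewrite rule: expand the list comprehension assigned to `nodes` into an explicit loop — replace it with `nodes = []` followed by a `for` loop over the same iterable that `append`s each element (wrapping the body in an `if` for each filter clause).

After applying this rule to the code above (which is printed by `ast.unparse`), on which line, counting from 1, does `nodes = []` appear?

7

Transformed code:
def run(seq, i):
    seq += 34 - out
    out = seq // 21
    seq = seq[19]
    i = out * 18
    out += 34 > 4
    nodes = []
    for rows in out:
        if rows < 29:
            nodes.append(i)
    seq = seq * nodes
    for nodes in seq:
        i = i + 2
    nodes = nodes[32]
    seq = 24 < 19
    out = i[29]
    return i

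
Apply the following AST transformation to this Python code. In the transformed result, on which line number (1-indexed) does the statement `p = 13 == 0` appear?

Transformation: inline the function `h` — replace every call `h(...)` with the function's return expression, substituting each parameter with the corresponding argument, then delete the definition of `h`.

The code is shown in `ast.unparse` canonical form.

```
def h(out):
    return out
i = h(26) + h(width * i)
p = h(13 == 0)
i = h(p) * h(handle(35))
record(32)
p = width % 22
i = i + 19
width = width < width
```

Transformed code:
i = 26 + width * i
p = 13 == 0
i = p * handle(35)
record(32)
p = width % 22
i = i + 19
width = width < width

2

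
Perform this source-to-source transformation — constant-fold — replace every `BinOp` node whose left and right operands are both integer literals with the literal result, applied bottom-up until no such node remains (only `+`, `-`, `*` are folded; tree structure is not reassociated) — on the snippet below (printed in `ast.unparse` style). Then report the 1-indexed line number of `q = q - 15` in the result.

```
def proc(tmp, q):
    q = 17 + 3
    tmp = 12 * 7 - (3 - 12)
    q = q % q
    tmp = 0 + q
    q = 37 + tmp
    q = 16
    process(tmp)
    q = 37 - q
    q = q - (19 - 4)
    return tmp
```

Transformed code:
def proc(tmp, q):
    q = 20
    tmp = 93
    q = q % q
    tmp = 0 + q
    q = 37 + tmp
    q = 16
    process(tmp)
    q = 37 - q
    q = q - 15
    return tmp

10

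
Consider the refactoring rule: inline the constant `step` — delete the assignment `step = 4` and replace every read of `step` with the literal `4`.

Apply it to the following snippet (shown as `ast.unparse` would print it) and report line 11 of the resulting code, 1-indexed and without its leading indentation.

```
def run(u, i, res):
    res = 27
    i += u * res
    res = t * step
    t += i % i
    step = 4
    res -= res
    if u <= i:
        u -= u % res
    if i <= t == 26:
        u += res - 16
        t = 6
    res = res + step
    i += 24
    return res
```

t = 6

Transformed code:
def run(u, i, res):
    res = 27
    i += u * res
    res = t * 4
    t += i % i
    res -= res
    if u <= i:
        u -= u % res
    if i <= t == 26:
        u += res - 16
        t = 6
    res = res + 4
    i += 24
    return res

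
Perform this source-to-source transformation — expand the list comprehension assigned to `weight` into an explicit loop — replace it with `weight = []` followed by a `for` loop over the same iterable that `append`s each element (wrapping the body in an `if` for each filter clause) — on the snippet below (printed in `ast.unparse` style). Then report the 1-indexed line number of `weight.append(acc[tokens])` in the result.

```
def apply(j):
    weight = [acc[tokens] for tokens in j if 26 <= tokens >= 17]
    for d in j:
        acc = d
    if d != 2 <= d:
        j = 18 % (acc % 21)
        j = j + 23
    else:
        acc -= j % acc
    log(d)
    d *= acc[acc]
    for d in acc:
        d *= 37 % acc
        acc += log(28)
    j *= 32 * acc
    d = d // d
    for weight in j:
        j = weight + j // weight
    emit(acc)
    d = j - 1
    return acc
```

5

Transformed code:
def apply(j):
    weight = []
    for tokens in j:
        if 26 <= tokens >= 17:
            weight.append(acc[tokens])
    for d in j:
        acc = d
    if d != 2 <= d:
        j = 18 % (acc % 21)
        j = j + 23
    else:
        acc -= j % acc
    log(d)
    d *= acc[acc]
    for d in acc:
        d *= 37 % acc
        acc += log(28)
    j *= 32 * acc
    d = d // d
    for weight in j:
        j = weight + j // weight
    emit(acc)
    d = j - 1
    return acc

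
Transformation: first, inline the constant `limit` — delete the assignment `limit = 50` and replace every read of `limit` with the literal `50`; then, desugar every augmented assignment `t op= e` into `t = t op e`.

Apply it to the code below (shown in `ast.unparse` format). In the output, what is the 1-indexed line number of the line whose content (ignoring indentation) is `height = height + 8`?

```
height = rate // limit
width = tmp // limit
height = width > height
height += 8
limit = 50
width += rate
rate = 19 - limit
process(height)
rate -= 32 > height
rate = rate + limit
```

4

Transformed code:
height = rate // 50
width = tmp // 50
height = width > height
height = height + 8
width = width + rate
rate = 19 - 50
process(height)
rate = rate - (32 > height)
rate = rate + 50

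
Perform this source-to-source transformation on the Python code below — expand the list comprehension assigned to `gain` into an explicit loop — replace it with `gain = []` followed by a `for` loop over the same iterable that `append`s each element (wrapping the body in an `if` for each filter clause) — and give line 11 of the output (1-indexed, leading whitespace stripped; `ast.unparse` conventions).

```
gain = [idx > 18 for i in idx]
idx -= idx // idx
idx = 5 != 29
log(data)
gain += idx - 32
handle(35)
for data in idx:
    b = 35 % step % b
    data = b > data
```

data = b > data

Transformed code:
gain = []
for i in idx:
    gain.append(idx > 18)
idx -= idx // idx
idx = 5 != 29
log(data)
gain += idx - 32
handle(35)
for data in idx:
    b = 35 % step % b
    data = b > data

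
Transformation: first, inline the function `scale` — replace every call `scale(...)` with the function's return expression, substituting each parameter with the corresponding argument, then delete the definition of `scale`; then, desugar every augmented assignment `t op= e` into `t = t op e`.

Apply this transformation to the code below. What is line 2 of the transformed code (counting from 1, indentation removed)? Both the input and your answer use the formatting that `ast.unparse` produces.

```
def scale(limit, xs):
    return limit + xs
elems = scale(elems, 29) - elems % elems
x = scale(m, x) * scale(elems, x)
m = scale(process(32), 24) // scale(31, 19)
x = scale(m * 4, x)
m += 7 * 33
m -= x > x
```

Transformed code:
elems = elems + 29 - elems % elems
x = (m + x) * (elems + x)
m = (process(32) + 24) // (31 + 19)
x = m * 4 + x
m = m + 7 * 33
m = m - (x > x)

x = (m + x) * (elems + x)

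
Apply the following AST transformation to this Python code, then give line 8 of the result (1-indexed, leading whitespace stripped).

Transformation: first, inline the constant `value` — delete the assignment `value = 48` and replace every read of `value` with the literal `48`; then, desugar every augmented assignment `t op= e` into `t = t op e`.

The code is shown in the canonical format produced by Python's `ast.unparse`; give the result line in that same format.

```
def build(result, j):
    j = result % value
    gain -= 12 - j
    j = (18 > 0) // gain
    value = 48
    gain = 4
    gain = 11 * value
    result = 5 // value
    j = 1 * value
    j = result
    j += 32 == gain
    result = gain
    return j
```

j = 1 * 48

Transformed code:
def build(result, j):
    j = result % 48
    gain = gain - (12 - j)
    j = (18 > 0) // gain
    gain = 4
    gain = 11 * 48
    result = 5 // 48
    j = 1 * 48
    j = result
    j = j + (32 == gain)
    result = gain
    return j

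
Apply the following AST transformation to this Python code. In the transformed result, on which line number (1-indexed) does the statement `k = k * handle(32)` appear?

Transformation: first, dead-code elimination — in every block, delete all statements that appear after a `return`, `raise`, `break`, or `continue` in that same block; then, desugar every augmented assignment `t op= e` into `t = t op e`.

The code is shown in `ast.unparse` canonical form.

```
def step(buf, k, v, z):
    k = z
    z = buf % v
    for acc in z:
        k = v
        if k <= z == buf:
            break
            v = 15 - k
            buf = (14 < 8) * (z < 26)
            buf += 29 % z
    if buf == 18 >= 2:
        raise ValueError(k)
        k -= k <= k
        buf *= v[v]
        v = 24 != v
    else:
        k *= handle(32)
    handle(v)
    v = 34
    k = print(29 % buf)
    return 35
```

Transformed code:
def step(buf, k, v, z):
    k = z
    z = buf % v
    for acc in z:
        k = v
        if k <= z == buf:
            break
    if buf == 18 >= 2:
        raise ValueError(k)
    else:
        k = k * handle(32)
    handle(v)
    v = 34
    k = print(29 % buf)
    return 35

11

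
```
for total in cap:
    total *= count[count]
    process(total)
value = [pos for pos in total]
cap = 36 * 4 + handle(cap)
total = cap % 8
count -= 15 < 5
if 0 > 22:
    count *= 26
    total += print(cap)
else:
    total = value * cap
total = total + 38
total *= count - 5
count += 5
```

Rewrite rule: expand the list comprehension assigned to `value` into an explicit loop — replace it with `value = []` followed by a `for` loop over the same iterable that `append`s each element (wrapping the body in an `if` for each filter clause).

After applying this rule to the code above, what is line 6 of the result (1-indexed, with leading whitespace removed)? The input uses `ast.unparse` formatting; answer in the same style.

value.append(pos)

Transformed code:
for total in cap:
    total *= count[count]
    process(total)
value = []
for pos in total:
    value.append(pos)
cap = 36 * 4 + handle(cap)
total = cap % 8
count -= 15 < 5
if 0 > 22:
    count *= 26
    total += print(cap)
else:
    total = value * cap
total = total + 38
total *= count - 5
count += 5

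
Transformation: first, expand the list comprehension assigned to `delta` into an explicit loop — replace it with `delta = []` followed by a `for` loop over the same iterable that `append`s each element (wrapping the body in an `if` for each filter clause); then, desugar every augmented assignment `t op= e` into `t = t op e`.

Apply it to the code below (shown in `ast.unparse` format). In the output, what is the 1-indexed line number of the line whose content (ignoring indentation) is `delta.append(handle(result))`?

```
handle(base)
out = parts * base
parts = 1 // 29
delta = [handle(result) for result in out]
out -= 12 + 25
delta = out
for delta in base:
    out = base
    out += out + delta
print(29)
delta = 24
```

Transformed code:
handle(base)
out = parts * base
parts = 1 // 29
delta = []
for result in out:
    delta.append(handle(result))
out = out - (12 + 25)
delta = out
for delta in base:
    out = base
    out = out + (out + delta)
print(29)
delta = 24

6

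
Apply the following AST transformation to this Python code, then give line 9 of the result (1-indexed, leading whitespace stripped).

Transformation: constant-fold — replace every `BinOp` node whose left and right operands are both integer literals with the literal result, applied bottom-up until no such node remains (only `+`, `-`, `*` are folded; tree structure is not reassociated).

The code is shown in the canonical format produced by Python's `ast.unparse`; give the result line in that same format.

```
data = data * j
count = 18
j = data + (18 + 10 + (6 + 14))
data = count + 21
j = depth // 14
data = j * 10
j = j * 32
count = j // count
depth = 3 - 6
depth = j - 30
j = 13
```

Transformed code:
data = data * j
count = 18
j = data + 48
data = count + 21
j = depth // 14
data = j * 10
j = j * 32
count = j // count
depth = -3
depth = j - 30
j = 13

depth = -3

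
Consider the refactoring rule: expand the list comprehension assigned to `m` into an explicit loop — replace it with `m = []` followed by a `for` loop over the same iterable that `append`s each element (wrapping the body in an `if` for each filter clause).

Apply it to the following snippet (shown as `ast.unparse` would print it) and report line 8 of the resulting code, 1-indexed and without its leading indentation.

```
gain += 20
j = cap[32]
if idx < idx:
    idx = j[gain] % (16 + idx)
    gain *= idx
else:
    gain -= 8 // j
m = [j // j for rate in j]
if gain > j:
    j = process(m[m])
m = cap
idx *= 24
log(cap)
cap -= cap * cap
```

Transformed code:
gain += 20
j = cap[32]
if idx < idx:
    idx = j[gain] % (16 + idx)
    gain *= idx
else:
    gain -= 8 // j
m = []
for rate in j:
    m.append(j // j)
if gain > j:
    j = process(m[m])
m = cap
idx *= 24
log(cap)
cap -= cap * cap

m = []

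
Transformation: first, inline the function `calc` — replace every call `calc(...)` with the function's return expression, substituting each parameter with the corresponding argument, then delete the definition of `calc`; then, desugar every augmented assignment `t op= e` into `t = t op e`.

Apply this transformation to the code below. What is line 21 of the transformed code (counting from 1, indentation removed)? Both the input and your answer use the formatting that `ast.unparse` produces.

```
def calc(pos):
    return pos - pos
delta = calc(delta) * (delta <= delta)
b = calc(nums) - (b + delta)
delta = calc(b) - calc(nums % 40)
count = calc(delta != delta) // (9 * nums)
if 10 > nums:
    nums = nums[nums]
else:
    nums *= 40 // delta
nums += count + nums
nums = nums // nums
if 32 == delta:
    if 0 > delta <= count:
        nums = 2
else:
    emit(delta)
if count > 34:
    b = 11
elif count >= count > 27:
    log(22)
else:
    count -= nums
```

count = count - nums

Transformed code:
delta = (delta - delta) * (delta <= delta)
b = nums - nums - (b + delta)
delta = b - b - (nums % 40 - nums % 40)
count = ((delta != delta) - (delta != delta)) // (9 * nums)
if 10 > nums:
    nums = nums[nums]
else:
    nums = nums * (40 // delta)
nums = nums + (count + nums)
nums = nums // nums
if 32 == delta:
    if 0 > delta <= count:
        nums = 2
else:
    emit(delta)
if count > 34:
    b = 11
elif count >= count > 27:
    log(22)
else:
    count = count - nums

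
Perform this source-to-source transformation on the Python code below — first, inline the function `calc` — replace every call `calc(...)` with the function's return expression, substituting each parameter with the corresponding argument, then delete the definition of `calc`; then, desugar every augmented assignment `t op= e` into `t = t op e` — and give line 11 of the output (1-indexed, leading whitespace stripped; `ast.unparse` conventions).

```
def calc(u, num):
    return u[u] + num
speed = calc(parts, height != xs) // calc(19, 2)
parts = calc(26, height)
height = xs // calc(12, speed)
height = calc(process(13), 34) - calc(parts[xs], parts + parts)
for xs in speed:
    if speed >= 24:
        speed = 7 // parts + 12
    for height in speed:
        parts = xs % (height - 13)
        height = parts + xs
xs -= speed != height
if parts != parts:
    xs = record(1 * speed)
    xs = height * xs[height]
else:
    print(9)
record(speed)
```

Transformed code:
speed = (parts[parts] + (height != xs)) // (19[19] + 2)
parts = 26[26] + height
height = xs // (12[12] + speed)
height = process(13)[process(13)] + 34 - (parts[xs][parts[xs]] + (parts + parts))
for xs in speed:
    if speed >= 24:
        speed = 7 // parts + 12
    for height in speed:
        parts = xs % (height - 13)
        height = parts + xs
xs = xs - (speed != height)
if parts != parts:
    xs = record(1 * speed)
    xs = height * xs[height]
else:
    print(9)
record(speed)

xs = xs - (speed != height)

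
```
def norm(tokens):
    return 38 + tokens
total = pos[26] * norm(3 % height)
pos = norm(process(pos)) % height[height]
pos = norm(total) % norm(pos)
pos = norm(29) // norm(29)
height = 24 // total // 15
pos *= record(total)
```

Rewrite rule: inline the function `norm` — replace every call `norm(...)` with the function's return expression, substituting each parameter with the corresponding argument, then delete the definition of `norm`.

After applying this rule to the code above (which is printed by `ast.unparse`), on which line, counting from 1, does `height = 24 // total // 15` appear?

Transformed code:
total = pos[26] * (38 + 3 % height)
pos = (38 + process(pos)) % height[height]
pos = (38 + total) % (38 + pos)
pos = (38 + 29) // (38 + 29)
height = 24 // total // 15
pos *= record(total)

5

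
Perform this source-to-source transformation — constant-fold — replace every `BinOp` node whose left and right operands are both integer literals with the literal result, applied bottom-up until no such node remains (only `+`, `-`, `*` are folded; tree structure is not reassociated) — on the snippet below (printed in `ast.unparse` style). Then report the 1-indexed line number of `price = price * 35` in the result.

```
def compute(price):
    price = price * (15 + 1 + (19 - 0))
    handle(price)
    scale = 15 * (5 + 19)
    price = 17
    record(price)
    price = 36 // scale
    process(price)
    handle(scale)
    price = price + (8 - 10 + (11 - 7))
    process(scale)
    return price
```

2

Transformed code:
def compute(price):
    price = price * 35
    handle(price)
    scale = 360
    price = 17
    record(price)
    price = 36 // scale
    process(price)
    handle(scale)
    price = price + 2
    process(scale)
    return price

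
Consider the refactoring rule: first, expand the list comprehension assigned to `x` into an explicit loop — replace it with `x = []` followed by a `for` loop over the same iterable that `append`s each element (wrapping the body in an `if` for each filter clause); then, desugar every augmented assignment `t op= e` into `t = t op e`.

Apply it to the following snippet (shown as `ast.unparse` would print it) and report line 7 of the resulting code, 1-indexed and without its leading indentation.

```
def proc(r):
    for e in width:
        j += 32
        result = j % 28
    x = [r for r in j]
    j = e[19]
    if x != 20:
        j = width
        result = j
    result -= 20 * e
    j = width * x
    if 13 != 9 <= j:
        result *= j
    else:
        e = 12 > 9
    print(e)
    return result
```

Transformed code:
def proc(r):
    for e in width:
        j = j + 32
        result = j % 28
    x = []
    for r in j:
        x.append(r)
    j = e[19]
    if x != 20:
        j = width
        result = j
    result = result - 20 * e
    j = width * x
    if 13 != 9 <= j:
        result = result * j
    else:
        e = 12 > 9
    print(e)
    return result

x.append(r)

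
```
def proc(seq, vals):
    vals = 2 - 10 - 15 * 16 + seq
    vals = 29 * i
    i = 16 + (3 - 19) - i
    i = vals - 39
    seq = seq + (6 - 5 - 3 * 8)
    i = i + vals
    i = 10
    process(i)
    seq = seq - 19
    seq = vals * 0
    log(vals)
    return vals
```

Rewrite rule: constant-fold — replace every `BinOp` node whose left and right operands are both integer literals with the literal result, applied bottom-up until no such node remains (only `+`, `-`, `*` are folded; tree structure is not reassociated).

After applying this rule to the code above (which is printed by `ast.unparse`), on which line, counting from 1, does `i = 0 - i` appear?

4

Transformed code:
def proc(seq, vals):
    vals = -248 + seq
    vals = 29 * i
    i = 0 - i
    i = vals - 39
    seq = seq + -23
    i = i + vals
    i = 10
    process(i)
    seq = seq - 19
    seq = vals * 0
    log(vals)
    return vals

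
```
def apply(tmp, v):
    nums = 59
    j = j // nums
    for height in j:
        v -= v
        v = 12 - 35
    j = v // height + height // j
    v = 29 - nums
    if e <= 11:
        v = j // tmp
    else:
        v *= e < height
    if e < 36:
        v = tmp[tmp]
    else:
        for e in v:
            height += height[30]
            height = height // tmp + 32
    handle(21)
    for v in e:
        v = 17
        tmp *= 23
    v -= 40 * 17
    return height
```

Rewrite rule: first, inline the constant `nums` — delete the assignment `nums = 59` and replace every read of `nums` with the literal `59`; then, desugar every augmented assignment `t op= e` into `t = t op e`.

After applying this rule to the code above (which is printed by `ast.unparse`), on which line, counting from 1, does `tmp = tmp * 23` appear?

21

Transformed code:
def apply(tmp, v):
    j = j // 59
    for height in j:
        v = v - v
        v = 12 - 35
    j = v // height + height // j
    v = 29 - 59
    if e <= 11:
        v = j // tmp
    else:
        v = v * (e < height)
    if e < 36:
        v = tmp[tmp]
    else:
        for e in v:
            height = height + height[30]
            height = height // tmp + 32
    handle(21)
    for v in e:
        v = 17
        tmp = tmp * 23
    v = v - 40 * 17
    return height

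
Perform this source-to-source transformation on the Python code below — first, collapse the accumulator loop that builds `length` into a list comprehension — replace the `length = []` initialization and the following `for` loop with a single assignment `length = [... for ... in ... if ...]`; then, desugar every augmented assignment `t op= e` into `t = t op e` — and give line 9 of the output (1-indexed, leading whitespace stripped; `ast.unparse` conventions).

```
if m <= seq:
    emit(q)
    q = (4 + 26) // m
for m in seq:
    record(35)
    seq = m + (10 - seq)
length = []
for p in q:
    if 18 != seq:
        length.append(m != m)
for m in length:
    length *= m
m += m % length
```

Transformed code:
if m <= seq:
    emit(q)
    q = (4 + 26) // m
for m in seq:
    record(35)
    seq = m + (10 - seq)
length = [m != m for p in q if 18 != seq]
for m in length:
    length = length * m
m = m + m % length

length = length * m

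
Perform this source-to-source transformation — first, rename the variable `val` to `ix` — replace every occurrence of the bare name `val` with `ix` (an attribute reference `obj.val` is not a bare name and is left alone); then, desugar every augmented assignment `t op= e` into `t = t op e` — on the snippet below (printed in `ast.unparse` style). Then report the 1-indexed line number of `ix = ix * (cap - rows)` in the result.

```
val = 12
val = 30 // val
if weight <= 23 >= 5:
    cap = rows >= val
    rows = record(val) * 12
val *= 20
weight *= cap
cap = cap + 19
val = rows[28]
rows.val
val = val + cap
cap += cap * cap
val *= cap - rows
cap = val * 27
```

Transformed code:
ix = 12
ix = 30 // ix
if weight <= 23 >= 5:
    cap = rows >= ix
    rows = record(ix) * 12
ix = ix * 20
weight = weight * cap
cap = cap + 19
ix = rows[28]
rows.val
ix = ix + cap
cap = cap + cap * cap
ix = ix * (cap - rows)
cap = ix * 27

13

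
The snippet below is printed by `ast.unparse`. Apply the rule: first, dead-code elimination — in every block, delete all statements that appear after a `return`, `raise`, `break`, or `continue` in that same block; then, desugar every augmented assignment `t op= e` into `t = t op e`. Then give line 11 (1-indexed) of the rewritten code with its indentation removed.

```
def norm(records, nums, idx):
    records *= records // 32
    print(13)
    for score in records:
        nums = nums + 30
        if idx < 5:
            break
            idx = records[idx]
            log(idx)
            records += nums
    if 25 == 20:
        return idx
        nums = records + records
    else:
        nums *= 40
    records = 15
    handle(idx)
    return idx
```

Transformed code:
def norm(records, nums, idx):
    records = records * (records // 32)
    print(13)
    for score in records:
        nums = nums + 30
        if idx < 5:
            break
    if 25 == 20:
        return idx
    else:
        nums = nums * 40
    records = 15
    handle(idx)
    return idx

nums = nums * 40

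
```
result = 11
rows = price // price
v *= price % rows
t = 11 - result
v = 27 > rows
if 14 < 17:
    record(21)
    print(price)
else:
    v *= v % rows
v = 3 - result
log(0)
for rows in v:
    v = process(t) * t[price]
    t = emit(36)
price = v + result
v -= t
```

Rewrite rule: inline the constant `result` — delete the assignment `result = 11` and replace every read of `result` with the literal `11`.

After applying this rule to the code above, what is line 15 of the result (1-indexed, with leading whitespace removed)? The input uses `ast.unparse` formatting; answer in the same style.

price = v + 11

Transformed code:
rows = price // price
v *= price % rows
t = 11 - 11
v = 27 > rows
if 14 < 17:
    record(21)
    print(price)
else:
    v *= v % rows
v = 3 - 11
log(0)
for rows in v:
    v = process(t) * t[price]
    t = emit(36)
price = v + 11
v -= t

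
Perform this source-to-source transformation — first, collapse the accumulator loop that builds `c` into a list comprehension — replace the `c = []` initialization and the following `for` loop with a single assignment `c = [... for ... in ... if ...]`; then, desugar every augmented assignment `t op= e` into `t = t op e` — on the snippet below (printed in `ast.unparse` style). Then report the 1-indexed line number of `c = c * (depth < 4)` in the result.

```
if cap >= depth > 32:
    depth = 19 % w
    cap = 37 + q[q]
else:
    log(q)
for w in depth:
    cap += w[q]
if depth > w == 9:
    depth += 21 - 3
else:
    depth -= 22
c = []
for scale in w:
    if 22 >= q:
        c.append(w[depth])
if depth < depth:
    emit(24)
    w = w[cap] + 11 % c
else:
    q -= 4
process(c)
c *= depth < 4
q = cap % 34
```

19

Transformed code:
if cap >= depth > 32:
    depth = 19 % w
    cap = 37 + q[q]
else:
    log(q)
for w in depth:
    cap = cap + w[q]
if depth > w == 9:
    depth = depth + (21 - 3)
else:
    depth = depth - 22
c = [w[depth] for scale in w if 22 >= q]
if depth < depth:
    emit(24)
    w = w[cap] + 11 % c
else:
    q = q - 4
process(c)
c = c * (depth < 4)
q = cap % 34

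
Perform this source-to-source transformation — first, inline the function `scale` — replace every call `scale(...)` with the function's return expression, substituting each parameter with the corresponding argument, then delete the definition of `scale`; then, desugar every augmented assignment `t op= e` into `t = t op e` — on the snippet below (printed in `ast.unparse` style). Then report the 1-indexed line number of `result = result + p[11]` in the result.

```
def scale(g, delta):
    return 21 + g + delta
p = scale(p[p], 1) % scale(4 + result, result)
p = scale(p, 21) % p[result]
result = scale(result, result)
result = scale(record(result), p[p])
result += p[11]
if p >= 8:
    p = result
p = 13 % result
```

5

Transformed code:
p = (21 + p[p] + 1) % (21 + (4 + result) + result)
p = (21 + p + 21) % p[result]
result = 21 + result + result
result = 21 + record(result) + p[p]
result = result + p[11]
if p >= 8:
    p = result
p = 13 % result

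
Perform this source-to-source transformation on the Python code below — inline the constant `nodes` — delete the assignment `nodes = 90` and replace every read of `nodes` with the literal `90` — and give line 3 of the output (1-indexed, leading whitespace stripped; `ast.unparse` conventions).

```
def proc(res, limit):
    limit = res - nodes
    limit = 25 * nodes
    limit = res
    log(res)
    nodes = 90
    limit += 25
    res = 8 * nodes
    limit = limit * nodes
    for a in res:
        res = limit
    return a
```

limit = 25 * 90

Transformed code:
def proc(res, limit):
    limit = res - 90
    limit = 25 * 90
    limit = res
    log(res)
    limit += 25
    res = 8 * 90
    limit = limit * 90
    for a in res:
        res = limit
    return a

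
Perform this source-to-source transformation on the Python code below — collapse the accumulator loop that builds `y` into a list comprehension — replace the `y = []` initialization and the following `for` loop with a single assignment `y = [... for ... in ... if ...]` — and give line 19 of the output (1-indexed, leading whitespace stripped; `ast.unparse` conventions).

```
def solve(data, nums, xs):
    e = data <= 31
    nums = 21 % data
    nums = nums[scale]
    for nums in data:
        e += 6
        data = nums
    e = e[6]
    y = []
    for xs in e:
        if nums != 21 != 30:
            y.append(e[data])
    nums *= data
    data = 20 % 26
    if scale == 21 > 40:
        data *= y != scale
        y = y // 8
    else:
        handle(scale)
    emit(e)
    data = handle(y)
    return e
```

return e

Transformed code:
def solve(data, nums, xs):
    e = data <= 31
    nums = 21 % data
    nums = nums[scale]
    for nums in data:
        e += 6
        data = nums
    e = e[6]
    y = [e[data] for xs in e if nums != 21 != 30]
    nums *= data
    data = 20 % 26
    if scale == 21 > 40:
        data *= y != scale
        y = y // 8
    else:
        handle(scale)
    emit(e)
    data = handle(y)
    return e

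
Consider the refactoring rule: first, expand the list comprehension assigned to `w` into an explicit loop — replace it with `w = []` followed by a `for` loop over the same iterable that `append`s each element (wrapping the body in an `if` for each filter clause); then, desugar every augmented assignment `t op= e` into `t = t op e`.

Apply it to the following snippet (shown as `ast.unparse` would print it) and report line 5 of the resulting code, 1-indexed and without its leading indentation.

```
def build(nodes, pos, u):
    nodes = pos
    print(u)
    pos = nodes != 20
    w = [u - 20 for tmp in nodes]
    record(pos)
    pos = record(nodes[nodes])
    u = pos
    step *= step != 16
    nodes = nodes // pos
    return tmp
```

Transformed code:
def build(nodes, pos, u):
    nodes = pos
    print(u)
    pos = nodes != 20
    w = []
    for tmp in nodes:
        w.append(u - 20)
    record(pos)
    pos = record(nodes[nodes])
    u = pos
    step = step * (step != 16)
    nodes = nodes // pos
    return tmp

w = []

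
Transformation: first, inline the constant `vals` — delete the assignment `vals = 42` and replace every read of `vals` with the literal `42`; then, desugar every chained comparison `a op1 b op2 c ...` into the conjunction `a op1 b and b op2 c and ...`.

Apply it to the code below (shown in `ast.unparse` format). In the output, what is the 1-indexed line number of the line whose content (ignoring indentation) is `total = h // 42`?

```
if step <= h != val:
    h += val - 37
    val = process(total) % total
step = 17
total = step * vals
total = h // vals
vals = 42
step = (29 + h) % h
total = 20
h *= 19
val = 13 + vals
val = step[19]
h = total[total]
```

Transformed code:
if step <= h and h != val:
    h += val - 37
    val = process(total) % total
step = 17
total = step * 42
total = h // 42
step = (29 + h) % h
total = 20
h *= 19
val = 13 + 42
val = step[19]
h = total[total]

6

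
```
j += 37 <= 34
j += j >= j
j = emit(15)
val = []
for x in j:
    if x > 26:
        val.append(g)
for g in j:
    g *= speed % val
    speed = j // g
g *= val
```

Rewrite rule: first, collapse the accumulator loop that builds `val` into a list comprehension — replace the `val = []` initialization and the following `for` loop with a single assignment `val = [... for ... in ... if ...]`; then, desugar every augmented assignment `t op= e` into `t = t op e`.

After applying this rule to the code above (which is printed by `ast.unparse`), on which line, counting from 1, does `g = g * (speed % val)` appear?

6

Transformed code:
j = j + (37 <= 34)
j = j + (j >= j)
j = emit(15)
val = [g for x in j if x > 26]
for g in j:
    g = g * (speed % val)
    speed = j // g
g = g * val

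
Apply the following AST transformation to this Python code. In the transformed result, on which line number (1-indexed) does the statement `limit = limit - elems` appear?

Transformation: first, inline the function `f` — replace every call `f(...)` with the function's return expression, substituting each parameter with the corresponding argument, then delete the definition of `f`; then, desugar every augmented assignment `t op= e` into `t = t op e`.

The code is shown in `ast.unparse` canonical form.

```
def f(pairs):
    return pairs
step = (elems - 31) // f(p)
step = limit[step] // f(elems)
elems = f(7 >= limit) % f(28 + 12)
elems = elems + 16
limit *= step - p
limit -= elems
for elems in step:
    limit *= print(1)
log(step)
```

Transformed code:
step = (elems - 31) // p
step = limit[step] // elems
elems = (7 >= limit) % (28 + 12)
elems = elems + 16
limit = limit * (step - p)
limit = limit - elems
for elems in step:
    limit = limit * print(1)
log(step)

6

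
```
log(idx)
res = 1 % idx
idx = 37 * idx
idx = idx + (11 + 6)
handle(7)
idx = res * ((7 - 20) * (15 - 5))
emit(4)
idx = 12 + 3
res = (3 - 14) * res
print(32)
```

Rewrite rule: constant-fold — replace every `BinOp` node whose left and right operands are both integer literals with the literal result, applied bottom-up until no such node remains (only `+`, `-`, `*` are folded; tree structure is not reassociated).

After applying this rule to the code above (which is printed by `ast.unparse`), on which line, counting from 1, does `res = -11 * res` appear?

Transformed code:
log(idx)
res = 1 % idx
idx = 37 * idx
idx = idx + 17
handle(7)
idx = res * -130
emit(4)
idx = 15
res = -11 * res
print(32)

9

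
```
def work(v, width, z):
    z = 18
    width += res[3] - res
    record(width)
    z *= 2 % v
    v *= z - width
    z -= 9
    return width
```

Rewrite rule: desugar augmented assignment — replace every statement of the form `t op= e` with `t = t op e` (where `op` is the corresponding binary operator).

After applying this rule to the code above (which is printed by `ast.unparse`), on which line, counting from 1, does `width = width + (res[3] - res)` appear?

Transformed code:
def work(v, width, z):
    z = 18
    width = width + (res[3] - res)
    record(width)
    z = z * (2 % v)
    v = v * (z - width)
    z = z - 9
    return width

3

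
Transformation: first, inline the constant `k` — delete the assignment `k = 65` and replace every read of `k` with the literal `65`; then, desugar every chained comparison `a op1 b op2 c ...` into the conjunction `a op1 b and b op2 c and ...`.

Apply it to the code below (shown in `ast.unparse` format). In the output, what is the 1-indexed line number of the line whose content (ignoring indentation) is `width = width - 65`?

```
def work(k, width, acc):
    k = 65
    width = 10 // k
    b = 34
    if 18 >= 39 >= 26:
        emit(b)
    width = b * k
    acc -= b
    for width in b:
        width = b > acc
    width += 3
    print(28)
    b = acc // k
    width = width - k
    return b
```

13

Transformed code:
def work(k, width, acc):
    width = 10 // 65
    b = 34
    if 18 >= 39 and 39 >= 26:
        emit(b)
    width = b * 65
    acc -= b
    for width in b:
        width = b > acc
    width += 3
    print(28)
    b = acc // 65
    width = width - 65
    return b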